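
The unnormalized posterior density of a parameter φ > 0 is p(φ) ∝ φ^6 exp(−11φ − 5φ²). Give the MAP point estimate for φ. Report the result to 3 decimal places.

φ̂_MAP = 0.400

ℓ'(φ) = 6/φ − 11 − 10φ. Setting this to zero and multiplying by φ: 10φ² + 11φ − 6 = 0.
φ = (−11 + √(11² + 4·10·6)) / (2·10) = (−11 + √361) / 20 = (−11 + 19)/20 = 2/5.
ℓ''(φ) = −6/φ² − 10 < 0, confirming a maximum.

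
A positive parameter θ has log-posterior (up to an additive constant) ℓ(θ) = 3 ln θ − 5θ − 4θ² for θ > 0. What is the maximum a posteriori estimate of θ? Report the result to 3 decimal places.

ℓ'(θ) = 3/θ − 5 − 8θ. Setting this to zero and multiplying by θ: 8θ² + 5θ − 3 = 0.
θ = (−5 + √(5² + 4·8·3)) / (2·8) = (−5 + √121) / 16 = (−5 + 11)/16 = 3/8.
ℓ''(θ) = −3/θ² − 8 < 0, confirming a maximum.

θ̂_MAP = 0.375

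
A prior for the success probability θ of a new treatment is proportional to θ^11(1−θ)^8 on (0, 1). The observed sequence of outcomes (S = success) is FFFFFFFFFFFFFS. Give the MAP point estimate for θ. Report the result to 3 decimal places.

The prior density ∝ θ^11(1−θ)^8 is the kernel of Beta(12, 9).
Data: 1 success in 14 trials (from the sequence). The binomial likelihood contributes θ(1−θ)^13, so the posterior is Beta(12+1, 9+13) = Beta(13, 22).
For Beta(a, b) with a, b > 1 the mode is (a−1)/(a+b−2) = 12/33 ≈ 0.364.

θ̂_MAP = 0.364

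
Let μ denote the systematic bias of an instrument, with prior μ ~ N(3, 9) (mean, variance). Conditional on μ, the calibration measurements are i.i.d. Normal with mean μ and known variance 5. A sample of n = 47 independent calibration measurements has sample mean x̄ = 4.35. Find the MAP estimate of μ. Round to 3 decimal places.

n = 47, x̄ = 4.35.
For a Normal prior and Normal likelihood with known variance, the posterior is Normal; its mode equals its mean, the precision-weighted average.
Prior precision 1/σ₀² = 1/9; data precision n/σ² = 47/5 = 9.4.
μ̂ = ((1/9)·3 + 9.4·4.35) / (1/9 + 9.4) = (12367/300)/(428/45) = 37101/8560 ≈ 4.334.

μ̂_MAP = 4.334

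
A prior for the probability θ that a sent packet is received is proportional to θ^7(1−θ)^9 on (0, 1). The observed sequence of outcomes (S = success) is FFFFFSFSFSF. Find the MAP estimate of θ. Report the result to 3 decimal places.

The prior density ∝ θ^7(1−θ)^9 is the kernel of Beta(8, 10).
Data: 3 successes in 11 trials (from the sequence). The binomial likelihood contributes θ^3(1−θ)^8, so the posterior is Beta(8+3, 10+8) = Beta(11, 18).
For Beta(a, b) with a, b > 1 the mode is (a−1)/(a+b−2) = 10/27 ≈ 0.370.

θ̂_MAP = 0.370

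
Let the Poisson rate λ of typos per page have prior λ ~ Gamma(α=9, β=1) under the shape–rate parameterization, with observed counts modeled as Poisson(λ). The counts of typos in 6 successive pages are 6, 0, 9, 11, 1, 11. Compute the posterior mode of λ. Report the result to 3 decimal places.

λ̂_MAP = 6.571

Σxᵢ = 6+0+9+11+1+11 = 38, with n = 6.
Posterior ∝ λ^8e^(−1λ) · λ^38e^(−6λ) = λ^46e^(−7λ), i.e. Gamma(shape=47, rate=7).
The mode of a Gamma(a, b) with a ≥ 1 (shape–rate) is (a−1)/b = 46/7 ≈ 6.571.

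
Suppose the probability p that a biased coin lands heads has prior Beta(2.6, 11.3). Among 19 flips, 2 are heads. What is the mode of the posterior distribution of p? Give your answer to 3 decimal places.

p̂_MAP = 0.117

Prior: Beta(2.6, 11.3).
Data: 2 successes in 19 trials. The binomial likelihood contributes p^2(1−p)^17, so the posterior is Beta(2.6+2, 11.3+17) = Beta(4.6, 28.3).
For Beta(a, b) with a, b > 1 the mode is (a−1)/(a+b−2) = 3.6/30.9 ≈ 0.117.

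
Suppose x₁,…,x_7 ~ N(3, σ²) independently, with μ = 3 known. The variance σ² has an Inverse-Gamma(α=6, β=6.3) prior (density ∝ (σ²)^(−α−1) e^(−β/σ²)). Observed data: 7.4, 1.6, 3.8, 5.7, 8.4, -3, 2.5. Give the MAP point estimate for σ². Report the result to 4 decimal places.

Sum of squared deviations about the known mean: SS = (7.4−3)² + (1.6−3)² + (3.8−3)² + (5.7−3)² + (8.4−3)² + (-3−3)² + (2.5−3)² = 94.66.
The Normal likelihood contributes (σ²)^(−n/2) exp(−SS/(2σ²)), so the posterior is Inverse-Gamma(α + n/2, β + SS/2) = Inverse-Gamma(9.5, 53.63).
The mode of Inverse-Gamma(a, b) is b/(a+1) = 53.63/10.5 ≈ 5.1076.

σ̂²_MAP = 5.1076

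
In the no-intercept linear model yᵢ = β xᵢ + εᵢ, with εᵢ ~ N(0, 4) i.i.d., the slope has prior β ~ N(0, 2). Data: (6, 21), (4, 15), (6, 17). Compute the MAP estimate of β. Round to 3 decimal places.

log p(β | y) = −Σ(yᵢ − βxᵢ)²/(2·4) − β²/(2·2) + const.
Setting the derivative to zero: Σxᵢ(yᵢ − βxᵢ)/4 − β/2 = 0, so β = Σxᵢyᵢ / (Σxᵢ² + σ²/τ²).
Σxᵢyᵢ = 6·21 + 4·15 + 6·17 = 288; Σxᵢ² = 88; σ²/τ² = 2.
β̂_MAP = 288 / (88 + 2) = 288/90 ≈ 3.200.

β̂_MAP = 3.200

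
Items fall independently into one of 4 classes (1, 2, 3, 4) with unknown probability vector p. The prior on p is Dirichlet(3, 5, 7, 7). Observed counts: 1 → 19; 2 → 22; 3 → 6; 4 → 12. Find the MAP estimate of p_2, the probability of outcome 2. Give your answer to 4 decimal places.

The posterior is Dirichlet(αᵢ + nᵢ) = Dirichlet(22, 27, 13, 19).
For a Dirichlet(a₁,…,a_K) with all aᵢ > 1, the mode has j-th component (aⱼ − 1)/(Σaᵢ − K).
Here Σaᵢ = 81 and K = 4, so p_2 = (27 − 1)/(81 − 4) = 26/77 ≈ 0.3377.

MAP estimate: 0.3377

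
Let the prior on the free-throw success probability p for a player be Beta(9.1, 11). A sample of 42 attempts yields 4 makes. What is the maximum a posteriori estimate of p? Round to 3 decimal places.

Prior: Beta(9.1, 11).
Data: 4 successes in 42 trials. The binomial likelihood contributes p^4(1−p)^38, so the posterior is Beta(9.1+4, 11+38) = Beta(13.1, 49).
For Beta(a, b) with a, b > 1 the mode is (a−1)/(a+b−2) = 12.1/60.1 ≈ 0.201.

p̂_MAP = 0.201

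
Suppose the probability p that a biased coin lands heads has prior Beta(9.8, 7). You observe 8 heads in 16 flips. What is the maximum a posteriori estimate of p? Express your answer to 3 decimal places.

p̂_MAP = 0.545

Prior: Beta(9.8, 7).
Data: 8 successes in 16 trials. The binomial likelihood contributes p^8(1−p)^8, so the posterior is Beta(9.8+8, 7+8) = Beta(17.8, 15).
For Beta(a, b) with a, b > 1 the mode is (a−1)/(a+b−2) = 16.8/30.8 ≈ 0.545.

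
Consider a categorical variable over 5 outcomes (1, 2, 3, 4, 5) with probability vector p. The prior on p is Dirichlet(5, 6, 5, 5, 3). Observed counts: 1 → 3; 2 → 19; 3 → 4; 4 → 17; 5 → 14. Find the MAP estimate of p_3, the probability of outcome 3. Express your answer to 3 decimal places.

MAP estimate: 0.105

The posterior is Dirichlet(αᵢ + nᵢ) = Dirichlet(8, 25, 9, 22, 17).
For a Dirichlet(a₁,…,a_K) with all aᵢ > 1, the mode has j-th component (aⱼ − 1)/(Σaᵢ − K).
Here Σaᵢ = 81 and K = 5, so p_3 = (9 − 1)/(81 − 5) = 8/76 ≈ 0.105.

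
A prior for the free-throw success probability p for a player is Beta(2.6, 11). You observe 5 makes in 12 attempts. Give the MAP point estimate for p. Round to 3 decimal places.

Prior: Beta(2.6, 11).
Data: 5 successes in 12 trials. The binomial likelihood contributes p^5(1−p)^7, so the posterior is Beta(2.6+5, 11+7) = Beta(7.6, 18).
For Beta(a, b) with a, b > 1 the mode is (a−1)/(a+b−2) = 6.6/23.6 ≈ 0.280.

p̂_MAP = 0.280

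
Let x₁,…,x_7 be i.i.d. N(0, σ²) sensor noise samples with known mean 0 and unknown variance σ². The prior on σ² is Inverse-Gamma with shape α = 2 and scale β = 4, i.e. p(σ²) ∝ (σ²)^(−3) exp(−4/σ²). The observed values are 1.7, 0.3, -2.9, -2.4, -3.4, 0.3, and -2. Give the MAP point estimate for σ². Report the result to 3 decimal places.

σ̂²_MAP = 3.138

Sum of squared deviations about the known mean: SS = (1.7−0)² + (0.3−0)² + (-2.9−0)² + (-2.4−0)² + (-3.4−0)² + (0.3−0)² + (-2−0)² = 32.8.
The Normal likelihood contributes (σ²)^(−n/2) exp(−SS/(2σ²)), so the posterior is Inverse-Gamma(α + n/2, β + SS/2) = Inverse-Gamma(5.5, 20.4).
The mode of Inverse-Gamma(a, b) is b/(a+1) = 20.4/6.5 ≈ 3.138.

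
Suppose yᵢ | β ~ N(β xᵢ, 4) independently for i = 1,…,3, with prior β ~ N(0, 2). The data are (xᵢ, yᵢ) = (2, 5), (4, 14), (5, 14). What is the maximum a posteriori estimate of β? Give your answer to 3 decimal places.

β̂_MAP = 2.894

log p(β | y) = −Σ(yᵢ − βxᵢ)²/(2·4) − β²/(2·2) + const.
Setting the derivative to zero: Σxᵢ(yᵢ − βxᵢ)/4 − β/2 = 0, so β = Σxᵢyᵢ / (Σxᵢ² + σ²/τ²).
Σxᵢyᵢ = 2·5 + 4·14 + 5·14 = 136; Σxᵢ² = 45; σ²/τ² = 2.
β̂_MAP = 136 / (45 + 2) = 136/47 ≈ 2.894.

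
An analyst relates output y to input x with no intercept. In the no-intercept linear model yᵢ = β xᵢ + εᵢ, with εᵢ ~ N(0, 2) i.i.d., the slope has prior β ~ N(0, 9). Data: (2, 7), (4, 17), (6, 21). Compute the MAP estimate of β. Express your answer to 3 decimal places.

log p(β | y) = −Σ(yᵢ − βxᵢ)²/(2·2) − β²/(2·9) + const.
Setting the derivative to zero: Σxᵢ(yᵢ − βxᵢ)/2 − β/9 = 0, so β = Σxᵢyᵢ / (Σxᵢ² + σ²/τ²).
Σxᵢyᵢ = 2·7 + 4·17 + 6·21 = 208; Σxᵢ² = 56; σ²/τ² = 2/9.
β̂_MAP = 208 / (56 + 2/9) = 208/(506/9) = 936/253 ≈ 3.700.

β̂_MAP = 3.700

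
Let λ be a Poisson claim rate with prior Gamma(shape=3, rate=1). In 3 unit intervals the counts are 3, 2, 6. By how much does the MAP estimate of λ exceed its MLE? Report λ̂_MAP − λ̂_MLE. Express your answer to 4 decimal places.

MAP − MLE = -0.4167

Σxᵢ = 11. Posterior is Gamma(14, 4); MAP = (14−1)/4 = 13/4 ≈ 3.25000.
MLE = x̄ = 11/3 ≈ 3.66667.
Difference = 13/4 − 11/3 = -5/12 ≈ -0.4167.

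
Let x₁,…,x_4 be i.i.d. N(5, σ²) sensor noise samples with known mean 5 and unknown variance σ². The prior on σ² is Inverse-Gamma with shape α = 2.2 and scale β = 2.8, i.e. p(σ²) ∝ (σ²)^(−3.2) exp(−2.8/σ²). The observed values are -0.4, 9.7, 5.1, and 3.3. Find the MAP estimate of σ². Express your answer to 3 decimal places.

Sum of squared deviations about the known mean: SS = (-0.4−5)² + (9.7−5)² + (5.1−5)² + (3.3−5)² = 54.15.
The Normal likelihood contributes (σ²)^(−n/2) exp(−SS/(2σ²)), so the posterior is Inverse-Gamma(α + n/2, β + SS/2) = Inverse-Gamma(4.2, 29.875).
The mode of Inverse-Gamma(a, b) is b/(a+1) = 29.875/5.2 ≈ 5.745.

σ̂²_MAP = 5.745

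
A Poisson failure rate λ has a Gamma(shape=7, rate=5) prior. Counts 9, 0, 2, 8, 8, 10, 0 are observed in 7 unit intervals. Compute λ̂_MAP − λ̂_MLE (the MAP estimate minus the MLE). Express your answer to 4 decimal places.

Σxᵢ = 37. Posterior is Gamma(44, 12); MAP = (44−1)/12 = 43/12 ≈ 3.58333.
MLE = x̄ = 37/7 ≈ 5.28571.
Difference = 43/12 − 37/7 = -143/84 ≈ -1.7024.

MAP − MLE = -1.7024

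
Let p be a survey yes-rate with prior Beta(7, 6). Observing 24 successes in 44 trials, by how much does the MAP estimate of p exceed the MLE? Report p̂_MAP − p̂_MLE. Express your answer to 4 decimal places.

MAP − MLE = 0.0000

Posterior is Beta(31, 26); MAP = (31−1)/(57−2) = 30/55 ≈ 0.54545.
MLE ignores the prior: p̂_MLE = k/n = 24/44 ≈ 0.54545.
Difference = 30/55 − 24/44 = 0 ≈ 0.0000.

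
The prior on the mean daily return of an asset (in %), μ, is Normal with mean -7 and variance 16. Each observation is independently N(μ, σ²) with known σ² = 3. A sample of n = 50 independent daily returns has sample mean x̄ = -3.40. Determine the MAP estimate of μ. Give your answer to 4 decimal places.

μ̂_MAP = -3.4134

n = 50, x̄ = -3.40.
For a Normal prior and Normal likelihood with known variance, the posterior is Normal; its mode equals its mean, the precision-weighted average.
Prior precision 1/σ₀² = 1/16 = 0.0625; data precision n/σ² = 50/3.
μ̂ = (0.0625·(-7) + (50/3)·(-3.4)) / (0.0625 + 50/3) = (-2741/48)/(803/48) = -2741/803 ≈ -3.4134.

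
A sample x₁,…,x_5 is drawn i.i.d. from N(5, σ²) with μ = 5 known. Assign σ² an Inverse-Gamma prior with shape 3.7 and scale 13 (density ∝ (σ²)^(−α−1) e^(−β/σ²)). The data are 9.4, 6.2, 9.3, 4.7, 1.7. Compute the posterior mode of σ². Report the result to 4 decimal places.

σ̂²_MAP = 5.2965

Sum of squared deviations about the known mean: SS = (9.4−5)² + (6.2−5)² + (9.3−5)² + (4.7−5)² + (1.7−5)² = 50.27.
The Normal likelihood contributes (σ²)^(−n/2) exp(−SS/(2σ²)), so the posterior is Inverse-Gamma(α + n/2, β + SS/2) = Inverse-Gamma(6.2, 38.135).
The mode of Inverse-Gamma(a, b) is b/(a+1) = 38.135/7.2 ≈ 5.2965.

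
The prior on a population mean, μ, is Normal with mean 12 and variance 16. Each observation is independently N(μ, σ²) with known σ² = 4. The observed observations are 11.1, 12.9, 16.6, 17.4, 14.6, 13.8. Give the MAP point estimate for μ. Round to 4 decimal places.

μ̂_MAP = 14.3040

n = 6; x̄ = (11.1 + 12.9 + 16.6 + 17.4 + 14.6 + 13.8)/6 = 86.4/6 = 14.4.
For a Normal prior and Normal likelihood with known variance, the posterior is Normal; its mode equals its mean, the precision-weighted average.
Prior precision 1/σ₀² = 1/16 = 0.0625; data precision n/σ² = 6/4 = 1.5.
μ̂ = (0.0625·12 + 1.5·14.4) / (0.0625 + 1.5) = 22.35/1.5625 = 14.3040.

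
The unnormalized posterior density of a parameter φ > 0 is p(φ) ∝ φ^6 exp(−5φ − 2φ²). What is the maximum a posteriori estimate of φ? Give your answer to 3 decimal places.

ℓ'(φ) = 6/φ − 5 − 4φ. Setting this to zero and multiplying by φ: 4φ² + 5φ − 6 = 0.
φ = (−5 + √(5² + 4·4·6)) / (2·4) = (−5 + √121) / 8 = (−5 + 11)/8 = 3/4.
ℓ''(φ) = −6/φ² − 4 < 0, confirming a maximum.

φ̂_MAP = 0.750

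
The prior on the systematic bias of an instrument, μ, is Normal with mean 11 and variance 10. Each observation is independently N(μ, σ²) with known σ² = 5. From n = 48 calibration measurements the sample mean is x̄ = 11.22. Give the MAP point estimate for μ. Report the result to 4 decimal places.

n = 48, x̄ = 11.22.
For a Normal prior and Normal likelihood with known variance, the posterior is Normal; its mode equals its mean, the precision-weighted average.
Prior precision 1/σ₀² = 1/10 = 0.1; data precision n/σ² = 48/5 = 9.6.
μ̂ = (0.1·11 + 9.6·11.22) / (0.1 + 9.6) = 108.812/9.7 = 27203/2425 ≈ 11.2177.

μ̂_MAP = 11.2177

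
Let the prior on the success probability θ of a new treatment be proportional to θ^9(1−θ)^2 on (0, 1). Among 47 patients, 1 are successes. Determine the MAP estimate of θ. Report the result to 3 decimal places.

The prior density ∝ θ^9(1−θ)^2 is the kernel of Beta(10, 3).
Data: 1 success in 47 trials. The binomial likelihood contributes θ(1−θ)^46, so the posterior is Beta(10+1, 3+46) = Beta(11, 49).
For Beta(a, b) with a, b > 1 the mode is (a−1)/(a+b−2) = 10/58 ≈ 0.172.

θ̂_MAP = 0.172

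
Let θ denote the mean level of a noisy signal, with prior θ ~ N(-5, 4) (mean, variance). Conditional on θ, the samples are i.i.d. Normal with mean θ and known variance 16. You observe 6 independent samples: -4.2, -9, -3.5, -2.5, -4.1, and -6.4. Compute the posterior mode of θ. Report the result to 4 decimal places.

θ̂_MAP = -4.9700

n = 6; x̄ = ((-4.2) + (-9) + (-3.5) + (-2.5) + (-4.1) + (-6.4))/6 = -29.7/6 = -4.95.
For a Normal prior and Normal likelihood with known variance, the posterior is Normal; its mode equals its mean, the precision-weighted average.
Prior precision 1/σ₀² = 1/4 = 0.25; data precision n/σ² = 6/16 = 0.375.
θ̂ = (0.25·(-5) + 0.375·(-4.95)) / (0.25 + 0.375) = (-3.10625)/0.625 = -4.9700.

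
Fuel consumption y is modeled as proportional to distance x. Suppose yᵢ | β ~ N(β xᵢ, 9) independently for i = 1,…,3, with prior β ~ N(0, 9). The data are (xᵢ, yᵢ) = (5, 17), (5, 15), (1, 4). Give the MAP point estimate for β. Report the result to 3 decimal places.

β̂_MAP = 3.154

log p(β | y) = −Σ(yᵢ − βxᵢ)²/(2·9) − β²/(2·9) + const.
Setting the derivative to zero: Σxᵢ(yᵢ − βxᵢ)/9 − β/9 = 0, so β = Σxᵢyᵢ / (Σxᵢ² + σ²/τ²).
Σxᵢyᵢ = 5·17 + 5·15 + 1·4 = 164; Σxᵢ² = 51; σ²/τ² = 1.
β̂_MAP = 164 / (51 + 1) = 164/52 ≈ 3.154.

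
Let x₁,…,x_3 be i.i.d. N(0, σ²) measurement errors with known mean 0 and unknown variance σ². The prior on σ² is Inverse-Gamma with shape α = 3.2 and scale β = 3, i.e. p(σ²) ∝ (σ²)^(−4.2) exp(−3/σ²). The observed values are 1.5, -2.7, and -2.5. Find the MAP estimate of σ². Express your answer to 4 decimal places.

Sum of squared deviations about the known mean: SS = (1.5−0)² + (-2.7−0)² + (-2.5−0)² = 15.79.
The Normal likelihood contributes (σ²)^(−n/2) exp(−SS/(2σ²)), so the posterior is Inverse-Gamma(α + n/2, β + SS/2) = Inverse-Gamma(4.7, 10.895).
The mode of Inverse-Gamma(a, b) is b/(a+1) = 10.895/5.7 ≈ 1.9114.

σ̂²_MAP = 1.9114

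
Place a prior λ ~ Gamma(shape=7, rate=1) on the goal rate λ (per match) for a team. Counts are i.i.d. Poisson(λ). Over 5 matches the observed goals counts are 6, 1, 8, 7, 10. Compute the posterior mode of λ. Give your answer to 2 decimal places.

Σxᵢ = 6+1+8+7+10 = 32, with n = 5.
Posterior ∝ λ^6e^(−1λ) · λ^32e^(−5λ) = λ^38e^(−6λ), i.e. Gamma(shape=39, rate=6).
The mode of a Gamma(a, b) with a ≥ 1 (shape–rate) is (a−1)/b = 38/6 ≈ 6.33.

λ̂_MAP = 6.33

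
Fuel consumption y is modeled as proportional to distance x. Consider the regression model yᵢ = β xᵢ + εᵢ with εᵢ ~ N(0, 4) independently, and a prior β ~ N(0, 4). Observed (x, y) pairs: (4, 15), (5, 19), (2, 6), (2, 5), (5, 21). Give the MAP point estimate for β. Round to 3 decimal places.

β̂_MAP = 3.760

log p(β | y) = −Σ(yᵢ − βxᵢ)²/(2·4) − β²/(2·4) + const.
Setting the derivative to zero: Σxᵢ(yᵢ − βxᵢ)/4 − β/4 = 0, so β = Σxᵢyᵢ / (Σxᵢ² + σ²/τ²).
Σxᵢyᵢ = 4·15 + 5·19 + 2·6 + 2·5 + 5·21 = 282; Σxᵢ² = 74; σ²/τ² = 1.
β̂_MAP = 282 / (74 + 1) = 282/75 ≈ 3.760.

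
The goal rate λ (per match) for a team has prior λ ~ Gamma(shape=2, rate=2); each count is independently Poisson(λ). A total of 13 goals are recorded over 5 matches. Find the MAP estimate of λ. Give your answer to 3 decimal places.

Σxᵢ = 13, n = 5.
Posterior ∝ λe^(−2λ) · λ^13e^(−5λ) = λ^14e^(−7λ), i.e. Gamma(shape=15, rate=7).
The mode of a Gamma(a, b) with a ≥ 1 (shape–rate) is (a−1)/b = 14/7 ≈ 2.000.

λ̂_MAP = 2.000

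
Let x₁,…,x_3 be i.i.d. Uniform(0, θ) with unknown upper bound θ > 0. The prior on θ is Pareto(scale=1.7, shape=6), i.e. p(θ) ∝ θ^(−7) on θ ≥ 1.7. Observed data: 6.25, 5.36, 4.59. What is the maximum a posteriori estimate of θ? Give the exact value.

θ̂_MAP = 6.25

The Uniform(0, θ) likelihood is θ^(−n) for θ ≥ max(xᵢ), zero otherwise. Here max(xᵢ) = 6.25.
Posterior ∝ θ^(−7) · θ^(−3) = θ^(−10) on θ ≥ max(1.7, 6.25) = 6.25.
This density is strictly decreasing in θ, so the posterior mode lies at the lower boundary of the support.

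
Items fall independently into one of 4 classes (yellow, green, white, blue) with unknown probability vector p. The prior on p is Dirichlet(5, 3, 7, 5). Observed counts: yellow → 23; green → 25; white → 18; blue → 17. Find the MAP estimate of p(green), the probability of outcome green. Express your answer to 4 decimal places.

The posterior is Dirichlet(αᵢ + nᵢ) = Dirichlet(28, 28, 25, 22).
For a Dirichlet(a₁,…,a_K) with all aᵢ > 1, the mode has j-th component (aⱼ − 1)/(Σaᵢ − K).
Here Σaᵢ = 103 and K = 4, so p(green) = (28 − 1)/(103 − 4) = 27/99 ≈ 0.2727.

MAP estimate of p(green) = 0.2727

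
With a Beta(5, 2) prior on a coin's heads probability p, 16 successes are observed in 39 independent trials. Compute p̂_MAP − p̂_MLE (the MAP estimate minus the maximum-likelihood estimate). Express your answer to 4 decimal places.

Posterior is Beta(21, 25); MAP = (21−1)/(46−2) = 20/44 ≈ 0.45455.
MLE ignores the prior: p̂_MLE = k/n = 16/39 ≈ 0.41026.
Difference = 20/44 − 16/39 = 19/429 ≈ 0.0443.

MAP − MLE = 0.0443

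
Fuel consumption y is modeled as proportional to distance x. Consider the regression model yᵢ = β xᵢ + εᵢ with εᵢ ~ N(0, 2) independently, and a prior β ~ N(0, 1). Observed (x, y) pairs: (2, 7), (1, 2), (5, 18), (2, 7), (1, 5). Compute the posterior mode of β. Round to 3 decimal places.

log p(β | y) = −Σ(yᵢ − βxᵢ)²/(2·2) − β²/(2·1) + const.
Setting the derivative to zero: Σxᵢ(yᵢ − βxᵢ)/2 − β/1 = 0, so β = Σxᵢyᵢ / (Σxᵢ² + σ²/τ²).
Σxᵢyᵢ = 2·7 + 1·2 + 5·18 + 2·7 + 1·5 = 125; Σxᵢ² = 35; σ²/τ² = 2.
β̂_MAP = 125 / (35 + 2) = 125/37 ≈ 3.378.

β̂_MAP = 3.378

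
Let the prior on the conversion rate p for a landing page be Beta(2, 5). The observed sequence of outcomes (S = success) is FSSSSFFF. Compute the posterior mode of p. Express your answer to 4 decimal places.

p̂_MAP = 0.3846

Prior: Beta(2, 5).
Data: 4 successes in 8 trials (from the sequence). The binomial likelihood contributes p^4(1−p)^4, so the posterior is Beta(2+4, 5+4) = Beta(6, 9).
For Beta(a, b) with a, b > 1 the mode is (a−1)/(a+b−2) = 5/13 ≈ 0.3846.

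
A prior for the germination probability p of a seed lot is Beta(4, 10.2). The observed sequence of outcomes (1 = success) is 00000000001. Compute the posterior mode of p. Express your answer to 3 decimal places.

Prior: Beta(4, 10.2).
Data: 1 success in 11 trials (from the sequence). The binomial likelihood contributes p(1−p)^10, so the posterior is Beta(4+1, 10.2+10) = Beta(5, 20.2).
For Beta(a, b) with a, b > 1 the mode is (a−1)/(a+b−2) = 4/23.2 ≈ 0.172.

p̂_MAP = 0.172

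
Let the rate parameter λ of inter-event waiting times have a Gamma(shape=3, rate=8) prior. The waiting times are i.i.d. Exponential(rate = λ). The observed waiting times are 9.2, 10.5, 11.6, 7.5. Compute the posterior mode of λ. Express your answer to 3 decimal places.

λ̂_MAP = 0.128

The Exponential(rate=λ) likelihood is ∝ λ^n e^(−λΣtᵢ). Here n = 4 and Σtᵢ = 9.2 + 10.5 + 11.6 + 7.5 = 38.8.
Posterior ∝ λ^2e^(−8λ) · λ^4e^(−38.8λ) = λ^6e^(−46.8λ), i.e. Gamma(7, 46.8).
Mode = (a−1)/b = 6/46.8 ≈ 0.128.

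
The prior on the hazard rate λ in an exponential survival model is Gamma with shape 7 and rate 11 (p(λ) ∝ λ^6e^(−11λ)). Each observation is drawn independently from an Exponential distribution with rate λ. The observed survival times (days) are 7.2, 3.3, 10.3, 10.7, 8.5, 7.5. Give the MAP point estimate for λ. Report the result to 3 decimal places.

The Exponential(rate=λ) likelihood is ∝ λ^n e^(−λΣtᵢ). Here n = 6 and Σtᵢ = 7.2 + 3.3 + 10.3 + 10.7 + 8.5 + 7.5 = 47.5.
Posterior ∝ λ^6e^(−11λ) · λ^6e^(−47.5λ) = λ^12e^(−58.5λ), i.e. Gamma(13, 58.5).
Mode = (a−1)/b = 12/58.5 ≈ 0.205.

λ̂_MAP = 0.205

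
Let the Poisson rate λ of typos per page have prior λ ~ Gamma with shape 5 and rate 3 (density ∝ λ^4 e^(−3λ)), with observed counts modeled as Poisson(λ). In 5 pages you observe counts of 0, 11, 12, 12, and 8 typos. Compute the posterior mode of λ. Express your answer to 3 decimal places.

Σxᵢ = 0+11+12+12+8 = 43, with n = 5.
Posterior ∝ λ^4e^(−3λ) · λ^43e^(−5λ) = λ^47e^(−8λ), i.e. Gamma(shape=48, rate=8).
The mode of a Gamma(a, b) with a ≥ 1 (shape–rate) is (a−1)/b = 47/8 ≈ 5.875.

λ̂_MAP = 5.875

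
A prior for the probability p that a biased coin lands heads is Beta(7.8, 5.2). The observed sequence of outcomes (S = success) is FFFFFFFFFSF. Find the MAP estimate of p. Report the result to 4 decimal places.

p̂_MAP = 0.3545

Prior: Beta(7.8, 5.2).
Data: 1 success in 11 trials (from the sequence). The binomial likelihood contributes p(1−p)^10, so the posterior is Beta(7.8+1, 5.2+10) = Beta(8.8, 15.2).
For Beta(a, b) with a, b > 1 the mode is (a−1)/(a+b−2) = 7.8/22 ≈ 0.3545.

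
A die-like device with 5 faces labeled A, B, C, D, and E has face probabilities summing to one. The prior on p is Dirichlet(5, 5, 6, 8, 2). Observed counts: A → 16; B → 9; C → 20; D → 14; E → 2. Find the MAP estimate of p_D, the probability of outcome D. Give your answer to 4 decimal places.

MAP estimate of p_D = 0.2561

The posterior is Dirichlet(αᵢ + nᵢ) = Dirichlet(21, 14, 26, 22, 4).
For a Dirichlet(a₁,…,a_K) with all aᵢ > 1, the mode has j-th component (aⱼ − 1)/(Σaᵢ − K).
Here Σaᵢ = 87 and K = 5, so p_D = (22 − 1)/(87 − 5) = 21/82 ≈ 0.2561.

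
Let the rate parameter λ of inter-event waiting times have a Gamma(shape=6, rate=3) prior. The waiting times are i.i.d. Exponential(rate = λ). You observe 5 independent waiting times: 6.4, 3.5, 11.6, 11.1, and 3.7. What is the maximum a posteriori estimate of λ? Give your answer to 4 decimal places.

λ̂_MAP = 0.2545

The Exponential(rate=λ) likelihood is ∝ λ^n e^(−λΣtᵢ). Here n = 5 and Σtᵢ = 6.4 + 3.5 + 11.6 + 11.1 + 3.7 = 36.3.
Posterior ∝ λ^5e^(−3λ) · λ^5e^(−36.3λ) = λ^10e^(−39.3λ), i.e. Gamma(11, 39.3).
Mode = (a−1)/b = 10/39.3 ≈ 0.2545.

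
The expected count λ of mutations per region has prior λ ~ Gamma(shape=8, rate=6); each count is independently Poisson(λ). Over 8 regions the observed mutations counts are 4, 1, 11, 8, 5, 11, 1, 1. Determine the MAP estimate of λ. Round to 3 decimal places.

λ̂_MAP = 3.500

Σxᵢ = 4+1+11+8+5+11+1+1 = 42, with n = 8.
Posterior ∝ λ^7e^(−6λ) · λ^42e^(−8λ) = λ^49e^(−14λ), i.e. Gamma(shape=50, rate=14).
The mode of a Gamma(a, b) with a ≥ 1 (shape–rate) is (a−1)/b = 49/14 ≈ 3.500.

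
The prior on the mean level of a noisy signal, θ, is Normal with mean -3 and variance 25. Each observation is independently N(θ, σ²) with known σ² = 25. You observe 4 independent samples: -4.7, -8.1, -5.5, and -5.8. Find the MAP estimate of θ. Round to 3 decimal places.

θ̂_MAP = -5.420

n = 4; x̄ = ((-4.7) + (-8.1) + (-5.5) + (-5.8))/4 = -24.1/4 = -6.025.
For a Normal prior and Normal likelihood with known variance, the posterior is Normal; its mode equals its mean, the precision-weighted average.
Prior precision 1/σ₀² = 1/25 = 0.04; data precision n/σ² = 4/25 = 0.16.
θ̂ = (0.04·(-3) + 0.16·(-6.025)) / (0.04 + 0.16) = (-1.084)/0.2 = -5.420.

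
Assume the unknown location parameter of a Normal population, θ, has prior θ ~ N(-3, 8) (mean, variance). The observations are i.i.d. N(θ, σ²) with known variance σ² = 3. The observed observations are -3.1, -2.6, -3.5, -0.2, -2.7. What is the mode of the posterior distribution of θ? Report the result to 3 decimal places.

n = 5; x̄ = ((-3.1) + (-2.6) + (-3.5) + (-0.2) + (-2.7))/5 = -12.1/5 = -2.42.
For a Normal prior and Normal likelihood with known variance, the posterior is Normal; its mode equals its mean, the precision-weighted average.
Prior precision 1/σ₀² = 1/8 = 0.125; data precision n/σ² = 5/3.
θ̂ = (0.125·(-3) + (5/3)·(-2.42)) / (0.125 + 5/3) = (-529/120)/(43/24) = -529/215 ≈ -2.460.

θ̂_MAP = -2.460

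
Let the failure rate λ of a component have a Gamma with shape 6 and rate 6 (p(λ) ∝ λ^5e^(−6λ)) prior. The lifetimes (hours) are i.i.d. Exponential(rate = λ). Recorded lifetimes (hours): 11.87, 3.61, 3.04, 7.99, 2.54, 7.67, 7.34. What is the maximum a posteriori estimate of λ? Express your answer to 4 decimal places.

λ̂_MAP = 0.2397

The Exponential(rate=λ) likelihood is ∝ λ^n e^(−λΣtᵢ). Here n = 7 and Σtᵢ = 11.87 + 3.61 + 3.04 + 7.99 + 2.54 + 7.67 + 7.34 = 44.06.
Posterior ∝ λ^5e^(−6λ) · λ^7e^(−44.06λ) = λ^12e^(−50.06λ), i.e. Gamma(13, 50.06).
Mode = (a−1)/b = 12/50.06 ≈ 0.2397.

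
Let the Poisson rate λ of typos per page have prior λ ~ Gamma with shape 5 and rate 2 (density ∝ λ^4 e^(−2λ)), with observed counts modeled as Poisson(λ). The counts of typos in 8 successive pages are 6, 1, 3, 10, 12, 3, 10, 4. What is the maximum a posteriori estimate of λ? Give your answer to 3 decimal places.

λ̂_MAP = 5.300

Σxᵢ = 6+1+3+10+12+3+10+4 = 49, with n = 8.
Posterior ∝ λ^4e^(−2λ) · λ^49e^(−8λ) = λ^53e^(−10λ), i.e. Gamma(shape=54, rate=10).
The mode of a Gamma(a, b) with a ≥ 1 (shape–rate) is (a−1)/b = 53/10 ≈ 5.300.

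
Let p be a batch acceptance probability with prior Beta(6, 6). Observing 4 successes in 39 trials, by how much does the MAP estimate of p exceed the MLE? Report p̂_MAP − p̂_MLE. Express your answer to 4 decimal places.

Posterior is Beta(10, 41); MAP = (10−1)/(51−2) = 9/49 ≈ 0.18367.
MLE ignores the prior: p̂_MLE = k/n = 4/39 ≈ 0.10256.
Difference = 9/49 − 4/39 = 155/1911 ≈ 0.0811.

MAP − MLE = 0.0811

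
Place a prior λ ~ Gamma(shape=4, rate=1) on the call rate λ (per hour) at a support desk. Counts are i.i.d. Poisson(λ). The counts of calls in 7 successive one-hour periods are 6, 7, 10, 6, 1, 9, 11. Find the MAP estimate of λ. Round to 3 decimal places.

Σxᵢ = 6+7+10+6+1+9+11 = 50, with n = 7.
Posterior ∝ λ^3e^(−1λ) · λ^50e^(−7λ) = λ^53e^(−8λ), i.e. Gamma(shape=54, rate=8).
The mode of a Gamma(a, b) with a ≥ 1 (shape–rate) is (a−1)/b = 53/8 ≈ 6.625.

λ̂_MAP = 6.625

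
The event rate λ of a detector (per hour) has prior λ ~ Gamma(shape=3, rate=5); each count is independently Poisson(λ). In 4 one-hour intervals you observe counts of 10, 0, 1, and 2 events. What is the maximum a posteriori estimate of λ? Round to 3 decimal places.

Σxᵢ = 10+0+1+2 = 13, with n = 4.
Posterior ∝ λ^2e^(−5λ) · λ^13e^(−4λ) = λ^15e^(−9λ), i.e. Gamma(shape=16, rate=9).
The mode of a Gamma(a, b) with a ≥ 1 (shape–rate) is (a−1)/b = 15/9 ≈ 1.667.

λ̂_MAP = 1.667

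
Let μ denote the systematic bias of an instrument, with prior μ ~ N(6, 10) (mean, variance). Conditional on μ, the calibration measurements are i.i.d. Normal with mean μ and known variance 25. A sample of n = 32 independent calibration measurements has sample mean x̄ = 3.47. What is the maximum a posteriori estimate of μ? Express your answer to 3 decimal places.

n = 32, x̄ = 3.47.
For a Normal prior and Normal likelihood with known variance, the posterior is Normal; its mode equals its mean, the precision-weighted average.
Prior precision 1/σ₀² = 1/10 = 0.1; data precision n/σ² = 32/25 = 1.28.
μ̂ = (0.1·6 + 1.28·3.47) / (0.1 + 1.28) = 5.0416/1.38 = 274/75 ≈ 3.653.

μ̂_MAP = 3.653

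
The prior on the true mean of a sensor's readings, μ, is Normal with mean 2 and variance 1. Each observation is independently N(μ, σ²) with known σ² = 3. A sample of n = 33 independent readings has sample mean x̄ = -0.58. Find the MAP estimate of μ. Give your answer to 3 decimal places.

n = 33, x̄ = -0.58.
For a Normal prior and Normal likelihood with known variance, the posterior is Normal; its mode equals its mean, the precision-weighted average.
Prior precision 1/σ₀² = 1/1 = 1; data precision n/σ² = 33/3 = 11.
μ̂ = (1·2 + 11·(-0.58)) / (1 + 11) = (-4.38)/12 = -0.365.

μ̂_MAP = -0.365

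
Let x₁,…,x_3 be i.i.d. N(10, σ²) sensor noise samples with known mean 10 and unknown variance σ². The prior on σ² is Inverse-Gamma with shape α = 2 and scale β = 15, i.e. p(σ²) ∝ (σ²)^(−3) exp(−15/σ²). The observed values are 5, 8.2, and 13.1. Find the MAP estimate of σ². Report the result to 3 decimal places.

Sum of squared deviations about the known mean: SS = (5−10)² + (8.2−10)² + (13.1−10)² = 37.85.
The Normal likelihood contributes (σ²)^(−n/2) exp(−SS/(2σ²)), so the posterior is Inverse-Gamma(α + n/2, β + SS/2) = Inverse-Gamma(3.5, 33.925).
The mode of Inverse-Gamma(a, b) is b/(a+1) = 33.925/4.5 ≈ 7.539.

σ̂²_MAP = 7.539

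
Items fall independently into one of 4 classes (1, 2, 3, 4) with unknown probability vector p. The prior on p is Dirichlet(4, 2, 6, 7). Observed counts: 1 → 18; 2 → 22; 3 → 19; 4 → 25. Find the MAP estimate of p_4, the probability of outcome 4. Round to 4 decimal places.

MAP estimate: 0.3131

The posterior is Dirichlet(αᵢ + nᵢ) = Dirichlet(22, 24, 25, 32).
For a Dirichlet(a₁,…,a_K) with all aᵢ > 1, the mode has j-th component (aⱼ − 1)/(Σaᵢ − K).
Here Σaᵢ = 103 and K = 4, so p_4 = (32 − 1)/(103 − 4) = 31/99 ≈ 0.3131.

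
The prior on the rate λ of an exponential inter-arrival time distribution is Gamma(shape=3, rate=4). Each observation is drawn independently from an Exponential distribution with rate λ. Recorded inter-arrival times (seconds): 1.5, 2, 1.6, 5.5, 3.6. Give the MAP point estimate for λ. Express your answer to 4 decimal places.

The Exponential(rate=λ) likelihood is ∝ λ^n e^(−λΣtᵢ). Here n = 5 and Σtᵢ = 1.5 + 2 + 1.6 + 5.5 + 3.6 = 14.2.
Posterior ∝ λ^2e^(−4λ) · λ^5e^(−14.2λ) = λ^7e^(−18.2λ), i.e. Gamma(8, 18.2).
Mode = (a−1)/b = 7/18.2 ≈ 0.3846.

λ̂_MAP = 0.3846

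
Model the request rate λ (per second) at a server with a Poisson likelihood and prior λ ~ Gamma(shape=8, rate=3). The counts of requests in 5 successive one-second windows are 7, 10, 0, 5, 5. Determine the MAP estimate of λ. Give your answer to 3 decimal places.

Σxᵢ = 7+10+0+5+5 = 27, with n = 5.
Posterior ∝ λ^7e^(−3λ) · λ^27e^(−5λ) = λ^34e^(−8λ), i.e. Gamma(shape=35, rate=8).
The mode of a Gamma(a, b) with a ≥ 1 (shape–rate) is (a−1)/b = 34/8 ≈ 4.250.

λ̂_MAP = 4.250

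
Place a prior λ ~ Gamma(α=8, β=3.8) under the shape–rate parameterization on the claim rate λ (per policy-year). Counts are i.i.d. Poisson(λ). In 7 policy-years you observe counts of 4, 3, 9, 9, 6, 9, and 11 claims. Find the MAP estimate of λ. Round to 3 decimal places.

λ̂_MAP = 5.370

Σxᵢ = 4+3+9+9+6+9+11 = 51, with n = 7.
Posterior ∝ λ^7e^(−3.8λ) · λ^51e^(−7λ) = λ^58e^(−10.8λ), i.e. Gamma(shape=59, rate=10.8).
The mode of a Gamma(a, b) with a ≥ 1 (shape–rate) is (a−1)/b = 58/10.8 ≈ 5.370.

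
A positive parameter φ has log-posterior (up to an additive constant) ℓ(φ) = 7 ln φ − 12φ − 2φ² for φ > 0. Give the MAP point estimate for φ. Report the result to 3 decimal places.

ℓ'(φ) = 7/φ − 12 − 4φ. Setting this to zero and multiplying by φ: 4φ² + 12φ − 7 = 0.
φ = (−12 + √(12² + 4·4·7)) / (2·4) = (−12 + √256) / 8 = (−12 + 16)/8 = 1/2.
ℓ''(φ) = −7/φ² − 4 < 0, confirming a maximum.

φ̂_MAP = 0.500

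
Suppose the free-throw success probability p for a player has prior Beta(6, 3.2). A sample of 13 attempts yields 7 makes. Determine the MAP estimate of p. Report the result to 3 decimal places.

Prior: Beta(6, 3.2).
Data: 7 successes in 13 trials. The binomial likelihood contributes p^7(1−p)^6, so the posterior is Beta(6+7, 3.2+6) = Beta(13, 9.2).
For Beta(a, b) with a, b > 1 the mode is (a−1)/(a+b−2) = 12/20.2 ≈ 0.594.

p̂_MAP = 0.594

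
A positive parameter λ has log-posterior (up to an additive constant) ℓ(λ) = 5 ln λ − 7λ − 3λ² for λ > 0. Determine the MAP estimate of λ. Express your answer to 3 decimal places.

λ̂_MAP = 0.500

ℓ'(λ) = 5/λ − 7 − 6λ. Setting this to zero and multiplying by λ: 6λ² + 7λ − 5 = 0.
λ = (−7 + √(7² + 4·6·5)) / (2·6) = (−7 + √169) / 12 = (−7 + 13)/12 = 1/2.
ℓ''(λ) = −5/λ² − 6 < 0, confirming a maximum.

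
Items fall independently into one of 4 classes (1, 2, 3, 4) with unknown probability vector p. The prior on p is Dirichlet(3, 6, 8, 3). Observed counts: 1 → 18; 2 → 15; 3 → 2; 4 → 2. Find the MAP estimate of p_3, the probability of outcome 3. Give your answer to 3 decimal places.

MAP estimate: 0.170

The posterior is Dirichlet(αᵢ + nᵢ) = Dirichlet(21, 21, 10, 5).
For a Dirichlet(a₁,…,a_K) with all aᵢ > 1, the mode has j-th component (aⱼ − 1)/(Σaᵢ − K).
Here Σaᵢ = 57 and K = 4, so p_3 = (10 − 1)/(57 − 4) = 9/53 ≈ 0.170.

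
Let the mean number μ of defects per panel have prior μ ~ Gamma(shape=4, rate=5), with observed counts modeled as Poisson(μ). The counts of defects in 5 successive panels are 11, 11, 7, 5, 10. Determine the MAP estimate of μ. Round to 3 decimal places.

Σxᵢ = 11+11+7+5+10 = 44, with n = 5.
Posterior ∝ μ^3e^(−5μ) · μ^44e^(−5μ) = μ^47e^(−10μ), i.e. Gamma(shape=48, rate=10).
The mode of a Gamma(a, b) with a ≥ 1 (shape–rate) is (a−1)/b = 47/10 ≈ 4.700.

μ̂_MAP = 4.700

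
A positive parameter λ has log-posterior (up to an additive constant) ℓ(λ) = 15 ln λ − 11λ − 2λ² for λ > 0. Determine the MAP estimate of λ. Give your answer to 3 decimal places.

λ̂_MAP = 1.000

ℓ'(λ) = 15/λ − 11 − 4λ. Setting this to zero and multiplying by λ: 4λ² + 11λ − 15 = 0.
λ = (−11 + √(11² + 4·4·15)) / (2·4) = (−11 + √361) / 8 = (−11 + 19)/8 = 1.
ℓ''(λ) = −15/λ² − 4 < 0, confirming a maximum.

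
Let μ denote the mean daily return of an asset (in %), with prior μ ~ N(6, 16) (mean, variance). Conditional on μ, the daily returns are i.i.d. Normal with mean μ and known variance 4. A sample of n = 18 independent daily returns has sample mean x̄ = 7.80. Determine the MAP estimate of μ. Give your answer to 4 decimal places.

μ̂_MAP = 7.7753

n = 18, x̄ = 7.80.
For a Normal prior and Normal likelihood with known variance, the posterior is Normal; its mode equals its mean, the precision-weighted average.
Prior precision 1/σ₀² = 1/16 = 0.0625; data precision n/σ² = 18/4 = 4.5.
μ̂ = (0.0625·6 + 4.5·7.8) / (0.0625 + 4.5) = 35.475/4.5625 = 2838/365 ≈ 7.7753.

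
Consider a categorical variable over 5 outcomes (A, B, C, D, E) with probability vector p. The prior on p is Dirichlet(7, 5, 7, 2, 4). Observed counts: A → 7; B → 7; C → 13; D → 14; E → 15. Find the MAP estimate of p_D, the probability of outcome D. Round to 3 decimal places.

The posterior is Dirichlet(αᵢ + nᵢ) = Dirichlet(14, 12, 20, 16, 19).
For a Dirichlet(a₁,…,a_K) with all aᵢ > 1, the mode has j-th component (aⱼ − 1)/(Σaᵢ − K).
Here Σaᵢ = 81 and K = 5, so p_D = (16 − 1)/(81 − 5) = 15/76 ≈ 0.197.

MAP estimate of p_D = 0.197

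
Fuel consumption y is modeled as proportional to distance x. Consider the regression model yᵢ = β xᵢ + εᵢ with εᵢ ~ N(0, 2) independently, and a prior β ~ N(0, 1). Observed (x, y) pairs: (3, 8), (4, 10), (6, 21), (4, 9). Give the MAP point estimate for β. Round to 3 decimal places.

β̂_MAP = 2.861

log p(β | y) = −Σ(yᵢ − βxᵢ)²/(2·2) − β²/(2·1) + const.
Setting the derivative to zero: Σxᵢ(yᵢ − βxᵢ)/2 − β/1 = 0, so β = Σxᵢyᵢ / (Σxᵢ² + σ²/τ²).
Σxᵢyᵢ = 3·8 + 4·10 + 6·21 + 4·9 = 226; Σxᵢ² = 77; σ²/τ² = 2.
β̂_MAP = 226 / (77 + 2) = 226/79 ≈ 2.861.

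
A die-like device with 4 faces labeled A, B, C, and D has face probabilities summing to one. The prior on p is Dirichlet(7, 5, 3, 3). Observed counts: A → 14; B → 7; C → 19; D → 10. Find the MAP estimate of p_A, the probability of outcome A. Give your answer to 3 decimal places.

MAP estimate of p_A = 0.313

The posterior is Dirichlet(αᵢ + nᵢ) = Dirichlet(21, 12, 22, 13).
For a Dirichlet(a₁,…,a_K) with all aᵢ > 1, the mode has j-th component (aⱼ − 1)/(Σaᵢ − K).
Here Σaᵢ = 68 and K = 4, so p_A = (21 − 1)/(68 − 4) = 20/64 ≈ 0.313.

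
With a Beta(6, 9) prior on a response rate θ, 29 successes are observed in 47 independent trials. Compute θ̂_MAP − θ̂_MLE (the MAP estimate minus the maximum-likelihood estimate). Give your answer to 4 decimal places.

MAP − MLE = -0.0504

Posterior is Beta(35, 27); MAP = (35−1)/(62−2) = 34/60 ≈ 0.56667.
MLE ignores the prior: θ̂_MLE = k/n = 29/47 ≈ 0.61702.
Difference = 34/60 − 29/47 = -71/1410 ≈ -0.0504.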